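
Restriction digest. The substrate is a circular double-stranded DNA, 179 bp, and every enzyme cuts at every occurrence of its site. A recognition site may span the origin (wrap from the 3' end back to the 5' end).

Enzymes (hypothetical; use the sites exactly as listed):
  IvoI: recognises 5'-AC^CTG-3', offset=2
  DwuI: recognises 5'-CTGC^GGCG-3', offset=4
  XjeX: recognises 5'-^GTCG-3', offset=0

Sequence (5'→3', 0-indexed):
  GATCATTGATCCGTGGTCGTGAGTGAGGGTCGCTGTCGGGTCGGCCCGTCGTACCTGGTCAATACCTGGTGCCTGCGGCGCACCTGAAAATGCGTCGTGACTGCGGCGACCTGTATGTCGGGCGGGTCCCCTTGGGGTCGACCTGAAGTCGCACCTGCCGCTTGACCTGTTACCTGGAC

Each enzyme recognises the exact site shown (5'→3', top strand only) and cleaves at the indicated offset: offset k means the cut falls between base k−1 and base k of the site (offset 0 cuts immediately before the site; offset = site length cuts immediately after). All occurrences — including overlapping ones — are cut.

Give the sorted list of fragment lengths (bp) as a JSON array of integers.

[5,5,6,6,6,6,7,7,7,7,8,10,11,11,11,12,13,20,21]

Site scan:
  IvoI ACCTG/2: at [52, 63, 81, 108, 140, 152, 164, 171] ⇒ [54, 65, 83, 110, 142, 154, 166, 173]
  DwuI CTGCGGCG/4: at [72, 100] ⇒ [76, 104]
  XjeX GTCG/0: at [15, 28, 34, 39, 47, 93, 116, 136, 147] ⇒ [15, 28, 34, 39, 47, 93, 116, 136, 147]

All cut coordinates (distinct, sorted): [15, 28, 34, 39, 47, 54, 65, 76, 83, 93, 104, 110, 116, 136, 142, 147, 154, 166, 173]

Fragments:
  15→28: 13 bp
  28→34: 6 bp
  34→39: 5 bp
  39→47: 8 bp
  47→54: 7 bp
  54→65: 11 bp
  65→76: 11 bp
  76→83: 7 bp
  83→93: 10 bp
  93→104: 11 bp
  104→110: 6 bp
  110→116: 6 bp
  116→136: 20 bp
  136→142: 6 bp
  142→147: 5 bp
  147→154: 7 bp
  154→166: 12 bp
  166→173: 7 bp
  173→15 (wrap): 179-173+15 = 21 bp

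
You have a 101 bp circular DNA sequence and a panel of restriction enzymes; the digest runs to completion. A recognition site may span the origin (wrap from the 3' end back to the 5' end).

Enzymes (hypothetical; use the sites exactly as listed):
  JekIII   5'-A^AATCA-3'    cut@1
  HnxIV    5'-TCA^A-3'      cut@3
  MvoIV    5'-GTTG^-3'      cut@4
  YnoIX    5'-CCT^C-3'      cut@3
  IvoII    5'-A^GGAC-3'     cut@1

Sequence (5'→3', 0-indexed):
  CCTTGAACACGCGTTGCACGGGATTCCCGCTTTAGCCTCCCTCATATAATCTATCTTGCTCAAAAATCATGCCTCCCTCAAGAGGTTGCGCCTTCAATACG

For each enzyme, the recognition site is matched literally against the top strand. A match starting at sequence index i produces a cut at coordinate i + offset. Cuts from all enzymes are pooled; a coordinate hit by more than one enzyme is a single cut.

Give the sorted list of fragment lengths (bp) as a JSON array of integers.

[2,2,4,4,8,8,10,20,21,22]

Scan for sites:
  JekIII (AAATCA, off=1): starts [63] → cuts [64]
  HnxIV (TCAA, off=3): starts [59, 77, 93] → cuts [62, 80, 96]
  MvoIV (GTTG, off=4): starts [12, 84] → cuts [16, 88]
  YnoIX (CCTC, off=3): starts [35, 39, 71, 75] → cuts [38, 42, 74, 78]
  IvoII (AGGAC, off=1): no sites

All cut coordinates (distinct, sorted): [16, 38, 42, 62, 64, 74, 78, 80, 88, 96]

Fragment lengths:
  16→38: 22 bp
  38→42: 4 bp
  42→62: 20 bp
  62→64: 2 bp
  64→74: 10 bp
  74→78: 4 bp
  78→80: 2 bp
  80→88: 8 bp
  88→96: 8 bp
  96→16 (wrap): 101-96+16 = 21 bp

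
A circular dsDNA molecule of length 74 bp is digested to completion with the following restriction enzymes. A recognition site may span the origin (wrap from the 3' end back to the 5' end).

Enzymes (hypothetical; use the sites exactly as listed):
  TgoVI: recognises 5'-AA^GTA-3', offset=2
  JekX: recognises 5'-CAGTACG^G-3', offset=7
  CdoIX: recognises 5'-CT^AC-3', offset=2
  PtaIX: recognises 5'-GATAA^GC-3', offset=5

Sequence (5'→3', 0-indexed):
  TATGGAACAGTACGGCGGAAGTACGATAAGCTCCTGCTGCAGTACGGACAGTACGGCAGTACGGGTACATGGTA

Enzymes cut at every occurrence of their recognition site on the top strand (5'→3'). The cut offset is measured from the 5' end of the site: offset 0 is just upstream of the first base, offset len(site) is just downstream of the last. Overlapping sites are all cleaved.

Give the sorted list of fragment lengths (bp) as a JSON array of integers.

Site scan:
  TgoVI AAGTA/2: at [18] ⇒ [20]
  JekX CAGTACGG/7: at [7, 39, 48, 56] ⇒ [14, 46, 55, 63]
  CdoIX (CTAC, off=2): no sites
  PtaIX GATAAGC/5: at [24] ⇒ [29]

Pooled cuts: [14, 20, 29, 46, 55, 63]

Fragment lengths:
  14→20: 6 bp
  20→29: 9 bp
  29→46: 17 bp
  46→55: 9 bp
  55→63: 8 bp
  63→14 (wrap): 74-63+14 = 25 bp

[6,8,9,9,17,25]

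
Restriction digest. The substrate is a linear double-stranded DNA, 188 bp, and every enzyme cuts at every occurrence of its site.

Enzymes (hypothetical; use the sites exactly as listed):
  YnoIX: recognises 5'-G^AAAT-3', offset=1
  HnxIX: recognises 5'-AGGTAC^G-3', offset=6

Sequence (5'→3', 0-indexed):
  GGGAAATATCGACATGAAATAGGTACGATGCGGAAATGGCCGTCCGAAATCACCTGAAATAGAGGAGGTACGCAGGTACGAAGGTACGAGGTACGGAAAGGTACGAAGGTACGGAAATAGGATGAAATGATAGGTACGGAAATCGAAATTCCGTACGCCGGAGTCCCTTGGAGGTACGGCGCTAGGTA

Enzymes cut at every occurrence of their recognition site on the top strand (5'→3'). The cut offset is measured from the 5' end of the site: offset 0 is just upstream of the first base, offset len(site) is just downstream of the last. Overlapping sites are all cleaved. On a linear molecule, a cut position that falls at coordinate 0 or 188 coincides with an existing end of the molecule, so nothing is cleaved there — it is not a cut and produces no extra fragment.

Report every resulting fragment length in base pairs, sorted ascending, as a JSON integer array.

Per-enzyme occurrences:
  YnoIX (GAAAT, off=1): starts [2, 15, 32, 45, 55, 113, 123, 138, 144] → cuts [3, 16, 33, 46, 56, 114, 124, 139, 145]
  HnxIX (AGGTACG, off=6): starts [20, 65, 73, 81, 88, 98, 106, 131, 171] → cuts [26, 71, 79, 87, 94, 104, 112, 137, 177]

All cut coordinates (distinct, sorted): [3, 16, 26, 33, 46, 56, 71, 79, 87, 94, 104, 112, 114, 124, 137, 139, 145, 177]

Fragment lengths:
  [0,3): 3 bp
  [3,16): 13 bp
  [16,26): 10 bp
  [26,33): 7 bp
  [33,46): 13 bp
  [46,56): 10 bp
  [56,71): 15 bp
  [71,79): 8 bp
  [79,87): 8 bp
  [87,94): 7 bp
  [94,104): 10 bp
  [104,112): 8 bp
  [112,114): 2 bp
  [114,124): 10 bp
  [124,137): 13 bp
  [137,139): 2 bp
  [139,145): 6 bp
  [145,177): 32 bp
  [177,188): 11 bp

[2,2,3,6,7,7,8,8,8,10,10,10,10,11,13,13,13,15,32]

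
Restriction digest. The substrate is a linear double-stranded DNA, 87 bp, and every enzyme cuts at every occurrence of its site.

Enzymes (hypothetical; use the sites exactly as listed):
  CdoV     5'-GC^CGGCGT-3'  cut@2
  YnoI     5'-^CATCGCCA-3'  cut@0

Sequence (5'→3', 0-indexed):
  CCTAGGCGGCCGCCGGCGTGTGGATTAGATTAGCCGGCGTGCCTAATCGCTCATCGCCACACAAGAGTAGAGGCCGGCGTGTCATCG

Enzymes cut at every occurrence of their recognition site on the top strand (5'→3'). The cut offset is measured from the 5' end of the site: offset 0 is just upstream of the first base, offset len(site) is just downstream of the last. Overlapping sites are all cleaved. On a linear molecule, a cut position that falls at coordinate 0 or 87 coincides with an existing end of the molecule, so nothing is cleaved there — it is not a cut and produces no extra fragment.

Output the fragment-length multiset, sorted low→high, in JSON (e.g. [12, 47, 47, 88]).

Per-enzyme occurrences:
  CdoV GCCGGCGT/2: at [11, 32, 72] ⇒ [13, 34, 74]
  YnoI CATCGCCA/0: at [51] ⇒ [51]

All cut coordinates (distinct, sorted): [13, 34, 51, 74]

Fragment lengths:
  [0,13): 13 bp
  [13,34): 21 bp
  [34,51): 17 bp
  [51,74): 23 bp
  [74,87): 13 bp

[13,13,17,21,23]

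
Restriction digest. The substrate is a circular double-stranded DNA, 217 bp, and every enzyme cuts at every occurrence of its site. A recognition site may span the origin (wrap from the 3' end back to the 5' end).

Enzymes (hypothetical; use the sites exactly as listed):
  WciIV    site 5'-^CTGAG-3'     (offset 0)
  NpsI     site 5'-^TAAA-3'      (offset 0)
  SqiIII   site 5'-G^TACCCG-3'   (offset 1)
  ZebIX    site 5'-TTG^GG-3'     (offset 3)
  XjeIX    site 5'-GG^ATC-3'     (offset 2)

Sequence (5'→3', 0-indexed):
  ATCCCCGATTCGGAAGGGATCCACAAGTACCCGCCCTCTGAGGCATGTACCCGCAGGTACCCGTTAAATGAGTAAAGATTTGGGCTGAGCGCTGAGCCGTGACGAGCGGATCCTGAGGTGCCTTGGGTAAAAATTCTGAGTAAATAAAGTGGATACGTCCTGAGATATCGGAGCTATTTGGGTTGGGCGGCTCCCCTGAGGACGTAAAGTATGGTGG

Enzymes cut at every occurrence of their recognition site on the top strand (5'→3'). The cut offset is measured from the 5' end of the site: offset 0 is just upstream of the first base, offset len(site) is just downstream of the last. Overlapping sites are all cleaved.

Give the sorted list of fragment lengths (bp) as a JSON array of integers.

[2,2,3,4,5,5,7,7,8,8,9,9,10,10,10,10,10,13,13,15,18,18,21]

Per-enzyme occurrences:
  WciIV CTGAG/0: at [37, 84, 91, 112, 135, 159, 195] ⇒ [37, 84, 91, 112, 135, 159, 195]
  NpsI TAAA/0: at [64, 72, 127, 140, 144, 204] ⇒ [64, 72, 127, 140, 144, 204]
  SqiIII GTACCCG/1: at [26, 46, 56] ⇒ [27, 47, 57]
  ZebIX TTGGG/3: at [79, 122, 177, 182] ⇒ [82, 125, 180, 185]
  XjeIX GGATC/2: at [16, 107, 215] ⇒ [0, 18, 109]

All cut coordinates (distinct, sorted): [0, 18, 27, 37, 47, 57, 64, 72, 82, 84, 91, 109, 112, 125, 127, 135, 140, 144, 159, 180, 185, 195, 204]

Fragments:
  0→18: 18 bp
  18→27: 9 bp
  27→37: 10 bp
  37→47: 10 bp
  47→57: 10 bp
  57→64: 7 bp
  64→72: 8 bp
  72→82: 10 bp
  82→84: 2 bp
  84→91: 7 bp
  91→109: 18 bp
  109→112: 3 bp
  112→125: 13 bp
  125→127: 2 bp
  127→135: 8 bp
  135→140: 5 bp
  140→144: 4 bp
  144→159: 15 bp
  159→180: 21 bp
  180→185: 5 bp
  185→195: 10 bp
  195→204: 9 bp
  204→0 (wrap): 217-204+0 = 13 bp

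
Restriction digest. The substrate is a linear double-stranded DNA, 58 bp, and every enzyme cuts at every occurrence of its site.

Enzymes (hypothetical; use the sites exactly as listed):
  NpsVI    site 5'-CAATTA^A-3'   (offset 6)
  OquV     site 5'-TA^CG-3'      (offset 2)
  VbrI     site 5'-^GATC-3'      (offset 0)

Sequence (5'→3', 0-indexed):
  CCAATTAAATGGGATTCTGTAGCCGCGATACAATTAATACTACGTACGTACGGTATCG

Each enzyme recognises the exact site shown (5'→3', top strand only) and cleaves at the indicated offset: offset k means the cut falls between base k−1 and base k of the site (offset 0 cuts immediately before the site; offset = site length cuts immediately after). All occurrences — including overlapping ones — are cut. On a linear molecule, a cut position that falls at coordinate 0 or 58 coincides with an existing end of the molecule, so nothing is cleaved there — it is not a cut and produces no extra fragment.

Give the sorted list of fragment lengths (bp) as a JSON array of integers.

Site scan:
  NpsVI CAATTAA/6: at [1, 30] ⇒ [7, 36]
  OquV TACG/2: at [40, 44, 48] ⇒ [42, 46, 50]
  VbrI (GATC, off=0): no sites

Pooled cuts: [7, 36, 42, 46, 50]

Fragments:
  [0,7): 7 bp
  [7,36): 29 bp
  [36,42): 6 bp
  [42,46): 4 bp
  [46,50): 4 bp
  [50,58): 8 bp

[4,4,6,7,8,29]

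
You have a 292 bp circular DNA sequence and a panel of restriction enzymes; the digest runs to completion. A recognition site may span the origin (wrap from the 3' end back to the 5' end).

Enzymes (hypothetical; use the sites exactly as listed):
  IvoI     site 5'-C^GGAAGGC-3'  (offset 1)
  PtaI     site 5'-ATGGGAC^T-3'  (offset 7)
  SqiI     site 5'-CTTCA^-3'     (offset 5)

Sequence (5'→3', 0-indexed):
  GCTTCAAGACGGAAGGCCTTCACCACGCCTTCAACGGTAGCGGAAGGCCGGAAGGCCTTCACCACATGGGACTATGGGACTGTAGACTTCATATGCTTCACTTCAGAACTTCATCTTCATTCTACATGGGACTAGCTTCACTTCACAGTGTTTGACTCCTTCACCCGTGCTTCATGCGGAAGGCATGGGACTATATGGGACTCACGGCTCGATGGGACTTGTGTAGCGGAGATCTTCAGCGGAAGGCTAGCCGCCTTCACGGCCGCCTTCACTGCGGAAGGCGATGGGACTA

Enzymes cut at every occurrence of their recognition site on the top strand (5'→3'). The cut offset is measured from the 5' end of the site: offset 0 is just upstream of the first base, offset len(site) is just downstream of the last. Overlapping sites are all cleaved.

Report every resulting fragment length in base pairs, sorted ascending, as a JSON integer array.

[2,3,4,4,5,5,6,8,8,8,8,8,8,9,10,11,11,11,11,12,12,12,13,14,15,17,18,19,20]

Site scan:
  IvoI (CGGAAGGC, off=1): starts [9, 40, 48, 176, 239, 274] → cuts [10, 41, 49, 177, 240, 275]
  PtaI (ATGGGACT, off=7): starts [65, 73, 125, 184, 194, 211, 283] → cuts [72, 80, 132, 191, 201, 218, 290]
  SqiI (CTTCA, off=5): starts [1, 17, 28, 56, 86, 95, 100, 108, 114, 135, 140, 158, 169, 233, 254, 266] → cuts [6, 22, 33, 61, 91, 100, 105, 113, 119, 140, 145, 163, 174, 238, 259, 271]

Pooled cuts: [6, 10, 22, 33, 41, 49, 61, 72, 80, 91, 100, 105, 113, 119, 132, 140, 145, 163, 174, 177, 191, 201, 218, 238, 240, 259, 271, 275, 290]

Fragments:
  6→10: 4 bp
  10→22: 12 bp
  22→33: 11 bp
  33→41: 8 bp
  41→49: 8 bp
  49→61: 12 bp
  61→72: 11 bp
  72→80: 8 bp
  80→91: 11 bp
  91→100: 9 bp
  100→105: 5 bp
  105→113: 8 bp
  113→119: 6 bp
  119→132: 13 bp
  132→140: 8 bp
  140→145: 5 bp
  145→163: 18 bp
  163→174: 11 bp
  174→177: 3 bp
  177→191: 14 bp
  191→201: 10 bp
  201→218: 17 bp
  218→238: 20 bp
  238→240: 2 bp
  240→259: 19 bp
  259→271: 12 bp
  271→275: 4 bp
  275→290: 15 bp
  290→6 (wrap): 292-290+6 = 8 bp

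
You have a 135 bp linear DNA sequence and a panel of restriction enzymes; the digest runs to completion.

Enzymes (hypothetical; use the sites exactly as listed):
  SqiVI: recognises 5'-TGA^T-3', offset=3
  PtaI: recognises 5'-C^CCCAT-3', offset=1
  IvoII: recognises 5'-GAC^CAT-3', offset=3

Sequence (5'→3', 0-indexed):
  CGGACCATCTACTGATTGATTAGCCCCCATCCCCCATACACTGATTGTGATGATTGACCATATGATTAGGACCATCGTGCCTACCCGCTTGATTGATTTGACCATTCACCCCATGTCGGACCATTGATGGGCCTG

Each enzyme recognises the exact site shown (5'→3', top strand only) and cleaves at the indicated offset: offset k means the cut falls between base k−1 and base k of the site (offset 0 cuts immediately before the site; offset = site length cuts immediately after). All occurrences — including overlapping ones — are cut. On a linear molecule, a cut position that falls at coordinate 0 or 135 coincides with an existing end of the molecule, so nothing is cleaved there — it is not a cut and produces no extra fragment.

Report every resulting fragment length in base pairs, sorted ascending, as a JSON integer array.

Site scan:
  SqiVI TGAT/3: at [12, 16, 41, 47, 50, 62, 89, 93, 124] ⇒ [15, 19, 44, 50, 53, 65, 92, 96, 127]
  PtaI CCCCAT/1: at [24, 31, 108] ⇒ [25, 32, 109]
  IvoII GACCAT/3: at [2, 55, 69, 99, 118] ⇒ [5, 58, 72, 102, 121]

Pooled cuts: [5, 15, 19, 25, 32, 44, 50, 53, 58, 65, 72, 92, 96, 102, 109, 121, 127]

Fragment lengths:
  [0,5): 5 bp
  [5,15): 10 bp
  [15,19): 4 bp
  [19,25): 6 bp
  [25,32): 7 bp
  [32,44): 12 bp
  [44,50): 6 bp
  [50,53): 3 bp
  [53,58): 5 bp
  [58,65): 7 bp
  [65,72): 7 bp
  [72,92): 20 bp
  [92,96): 4 bp
  [96,102): 6 bp
  [102,109): 7 bp
  [109,121): 12 bp
  [121,127): 6 bp
  [127,135): 8 bp

[3,4,4,5,5,6,6,6,6,7,7,7,7,8,10,12,12,20]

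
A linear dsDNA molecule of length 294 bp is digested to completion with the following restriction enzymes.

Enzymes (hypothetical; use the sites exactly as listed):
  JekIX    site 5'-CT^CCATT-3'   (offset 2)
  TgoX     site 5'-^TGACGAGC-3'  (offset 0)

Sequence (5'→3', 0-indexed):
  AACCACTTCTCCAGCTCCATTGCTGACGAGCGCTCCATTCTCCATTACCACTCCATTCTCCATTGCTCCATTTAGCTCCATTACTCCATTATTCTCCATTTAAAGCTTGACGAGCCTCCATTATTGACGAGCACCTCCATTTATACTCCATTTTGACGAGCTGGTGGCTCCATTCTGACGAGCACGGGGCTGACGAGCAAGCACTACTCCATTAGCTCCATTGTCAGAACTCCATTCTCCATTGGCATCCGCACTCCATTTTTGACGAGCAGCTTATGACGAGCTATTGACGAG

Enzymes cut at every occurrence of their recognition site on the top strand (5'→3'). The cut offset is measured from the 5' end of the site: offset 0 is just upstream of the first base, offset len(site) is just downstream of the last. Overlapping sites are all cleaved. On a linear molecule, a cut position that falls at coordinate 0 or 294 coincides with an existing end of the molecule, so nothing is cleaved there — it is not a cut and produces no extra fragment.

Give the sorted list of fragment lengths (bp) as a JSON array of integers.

[6,6,7,7,7,7,7,7,8,8,9,10,10,10,11,11,11,12,12,14,14,15,16,16,17,18,18]

Per-enzyme occurrences:
  JekIX (CTCCATT, off=2): starts [14, 32, 39, 50, 57, 65, 75, 83, 93, 115, 134, 145, 167, 206, 215, 229, 236, 253] → cuts [16, 34, 41, 52, 59, 67, 77, 85, 95, 117, 136, 147, 169, 208, 217, 231, 238, 255]
  TgoX (TGACGAGC, off=0): starts [23, 107, 124, 153, 175, 190, 262, 276] → cuts [23, 107, 124, 153, 175, 190, 262, 276]

Pooled cuts: [16, 23, 34, 41, 52, 59, 67, 77, 85, 95, 107, 117, 124, 136, 147, 153, 169, 175, 190, 208, 217, 231, 238, 255, 262, 276]

Fragment lengths:
  [0,16): 16 bp
  [16,23): 7 bp
  [23,34): 11 bp
  [34,41): 7 bp
  [41,52): 11 bp
  [52,59): 7 bp
  [59,67): 8 bp
  [67,77): 10 bp
  [77,85): 8 bp
  [85,95): 10 bp
  [95,107): 12 bp
  [107,117): 10 bp
  [117,124): 7 bp
  [124,136): 12 bp
  [136,147): 11 bp
  [147,153): 6 bp
  [153,169): 16 bp
  [169,175): 6 bp
  [175,190): 15 bp
  [190,208): 18 bp
  [208,217): 9 bp
  [217,231): 14 bp
  [231,238): 7 bp
  [238,255): 17 bp
  [255,262): 7 bp
  [262,276): 14 bp
  [276,294): 18 bp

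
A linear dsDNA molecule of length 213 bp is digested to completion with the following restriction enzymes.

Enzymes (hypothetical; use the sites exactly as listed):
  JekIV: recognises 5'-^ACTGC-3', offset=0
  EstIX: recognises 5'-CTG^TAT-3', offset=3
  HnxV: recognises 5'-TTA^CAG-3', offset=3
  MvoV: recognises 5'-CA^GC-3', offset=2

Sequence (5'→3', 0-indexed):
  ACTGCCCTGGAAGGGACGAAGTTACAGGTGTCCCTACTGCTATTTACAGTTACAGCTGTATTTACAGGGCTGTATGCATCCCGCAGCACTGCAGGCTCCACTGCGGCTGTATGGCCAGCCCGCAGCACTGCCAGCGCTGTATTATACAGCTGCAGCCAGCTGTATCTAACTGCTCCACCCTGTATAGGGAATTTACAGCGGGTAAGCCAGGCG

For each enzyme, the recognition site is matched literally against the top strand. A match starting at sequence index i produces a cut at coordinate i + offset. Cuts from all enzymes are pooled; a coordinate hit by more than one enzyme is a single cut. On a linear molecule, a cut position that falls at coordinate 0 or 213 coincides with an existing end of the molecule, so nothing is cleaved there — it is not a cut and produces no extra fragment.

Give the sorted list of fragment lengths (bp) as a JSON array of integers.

[2,2,2,2,4,4,4,6,6,6,6,6,7,7,8,8,9,10,11,11,12,13,13,14,16,24]

Site scan:
  JekIV ACTGC/0: at [0, 35, 87, 99, 126, 168] ⇒ [35, 87, 99, 126, 168] (position 0 is a terminus of the linear molecule — no cut)
  EstIX CTGTAT/3: at [55, 69, 106, 136, 159, 179] ⇒ [58, 72, 109, 139, 162, 182]
  HnxV TTACAG/3: at [21, 43, 49, 61, 192] ⇒ [24, 46, 52, 64, 195]
  MvoV CAGC/2: at [52, 83, 115, 122, 131, 146, 152, 156, 195] ⇒ [54, 85, 117, 124, 133, 148, 154, 158, 197]

All cut coordinates (distinct, sorted): [24, 35, 46, 52, 54, 58, 64, 72, 85, 87, 99, 109, 117, 124, 126, 133, 139, 148, 154, 158, 162, 168, 182, 195, 197]

Fragment lengths:
  [0,24): 24 bp
  [24,35): 11 bp
  [35,46): 11 bp
  [46,52): 6 bp
  [52,54): 2 bp
  [54,58): 4 bp
  [58,64): 6 bp
  [64,72): 8 bp
  [72,85): 13 bp
  [85,87): 2 bp
  [87,99): 12 bp
  [99,109): 10 bp
  [109,117): 8 bp
  [117,124): 7 bp
  [124,126): 2 bp
  [126,133): 7 bp
  [133,139): 6 bp
  [139,148): 9 bp
  [148,154): 6 bp
  [154,158): 4 bp
  [158,162): 4 bp
  [162,168): 6 bp
  [168,182): 14 bp
  [182,195): 13 bp
  [195,197): 2 bp
  [197,213): 16 bp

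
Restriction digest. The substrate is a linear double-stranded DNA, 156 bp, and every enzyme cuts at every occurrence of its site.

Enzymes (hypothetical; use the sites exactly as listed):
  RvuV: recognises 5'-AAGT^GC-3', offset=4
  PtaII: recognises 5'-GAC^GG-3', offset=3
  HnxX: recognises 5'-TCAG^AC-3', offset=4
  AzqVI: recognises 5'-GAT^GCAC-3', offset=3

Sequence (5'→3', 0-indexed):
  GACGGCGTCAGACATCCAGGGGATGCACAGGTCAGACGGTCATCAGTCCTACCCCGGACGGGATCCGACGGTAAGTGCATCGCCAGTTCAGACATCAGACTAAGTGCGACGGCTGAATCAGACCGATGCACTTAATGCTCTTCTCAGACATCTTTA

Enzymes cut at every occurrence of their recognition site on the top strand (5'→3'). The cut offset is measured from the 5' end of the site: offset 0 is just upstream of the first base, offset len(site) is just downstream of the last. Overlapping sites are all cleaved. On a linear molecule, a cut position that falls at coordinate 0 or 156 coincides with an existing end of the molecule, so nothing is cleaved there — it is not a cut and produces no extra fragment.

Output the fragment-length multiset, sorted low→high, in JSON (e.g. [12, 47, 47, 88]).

[2,3,5,6,7,7,7,8,9,10,11,11,13,15,20,22]

Site scan:
  RvuV AAGTGC/4: at [72, 101] ⇒ [76, 105]
  PtaII GACGG/3: at [0, 34, 56, 66, 107] ⇒ [3, 37, 59, 69, 110]
  HnxX TCAGAC/4: at [7, 31, 87, 94, 117, 143] ⇒ [11, 35, 91, 98, 121, 147]
  AzqVI GATGCAC/3: at [21, 124] ⇒ [24, 127]

All cut coordinates (distinct, sorted): [3, 11, 24, 35, 37, 59, 69, 76, 91, 98, 105, 110, 121, 127, 147]

Fragments:
  [0,3): 3 bp
  [3,11): 8 bp
  [11,24): 13 bp
  [24,35): 11 bp
  [35,37): 2 bp
  [37,59): 22 bp
  [59,69): 10 bp
  [69,76): 7 bp
  [76,91): 15 bp
  [91,98): 7 bp
  [98,105): 7 bp
  [105,110): 5 bp
  [110,121): 11 bp
  [121,127): 6 bp
  [127,147): 20 bp
  [147,156): 9 bp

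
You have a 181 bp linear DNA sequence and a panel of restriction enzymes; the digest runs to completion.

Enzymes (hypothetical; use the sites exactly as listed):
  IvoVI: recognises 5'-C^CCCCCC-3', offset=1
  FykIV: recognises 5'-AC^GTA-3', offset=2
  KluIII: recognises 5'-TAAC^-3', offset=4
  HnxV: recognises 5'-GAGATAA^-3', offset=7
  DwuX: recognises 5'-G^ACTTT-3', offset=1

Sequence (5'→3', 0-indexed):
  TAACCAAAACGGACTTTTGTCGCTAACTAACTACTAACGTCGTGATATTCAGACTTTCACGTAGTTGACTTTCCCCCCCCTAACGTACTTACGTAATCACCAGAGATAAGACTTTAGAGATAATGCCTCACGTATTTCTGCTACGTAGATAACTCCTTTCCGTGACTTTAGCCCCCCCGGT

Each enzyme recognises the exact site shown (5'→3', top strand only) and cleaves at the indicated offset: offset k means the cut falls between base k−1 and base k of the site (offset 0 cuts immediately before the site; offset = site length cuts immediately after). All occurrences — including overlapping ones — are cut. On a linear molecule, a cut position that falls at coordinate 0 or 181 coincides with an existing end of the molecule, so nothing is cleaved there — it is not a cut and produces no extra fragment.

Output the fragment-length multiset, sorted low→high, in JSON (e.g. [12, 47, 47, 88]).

[1,1,4,4,6,7,7,8,8,8,8,8,9,9,10,11,13,13,14,15,17]

Per-enzyme occurrences:
  IvoVI CCCCCCC/1: at [72, 73, 171] ⇒ [73, 74, 172]
  FykIV ACGTA/2: at [58, 82, 90, 129, 142] ⇒ [60, 84, 92, 131, 144]
  KluIII TAAC/4: at [0, 23, 27, 34, 80, 149] ⇒ [4, 27, 31, 38, 84, 153]
  HnxV GAGATAA/7: at [102, 116] ⇒ [109, 123]
  DwuX GACTTT/1: at [11, 51, 66, 109, 163] ⇒ [12, 52, 67, 110, 164]

All cut coordinates (distinct, sorted): [4, 12, 27, 31, 38, 52, 60, 67, 73, 74, 84, 92, 109, 110, 123, 131, 144, 153, 164, 172]

Fragments:
  [0,4): 4 bp
  [4,12): 8 bp
  [12,27): 15 bp
  [27,31): 4 bp
  [31,38): 7 bp
  [38,52): 14 bp
  [52,60): 8 bp
  [60,67): 7 bp
  [67,73): 6 bp
  [73,74): 1 bp
  [74,84): 10 bp
  [84,92): 8 bp
  [92,109): 17 bp
  [109,110): 1 bp
  [110,123): 13 bp
  [123,131): 8 bp
  [131,144): 13 bp
  [144,153): 9 bp
  [153,164): 11 bp
  [164,172): 8 bp
  [172,181): 9 bp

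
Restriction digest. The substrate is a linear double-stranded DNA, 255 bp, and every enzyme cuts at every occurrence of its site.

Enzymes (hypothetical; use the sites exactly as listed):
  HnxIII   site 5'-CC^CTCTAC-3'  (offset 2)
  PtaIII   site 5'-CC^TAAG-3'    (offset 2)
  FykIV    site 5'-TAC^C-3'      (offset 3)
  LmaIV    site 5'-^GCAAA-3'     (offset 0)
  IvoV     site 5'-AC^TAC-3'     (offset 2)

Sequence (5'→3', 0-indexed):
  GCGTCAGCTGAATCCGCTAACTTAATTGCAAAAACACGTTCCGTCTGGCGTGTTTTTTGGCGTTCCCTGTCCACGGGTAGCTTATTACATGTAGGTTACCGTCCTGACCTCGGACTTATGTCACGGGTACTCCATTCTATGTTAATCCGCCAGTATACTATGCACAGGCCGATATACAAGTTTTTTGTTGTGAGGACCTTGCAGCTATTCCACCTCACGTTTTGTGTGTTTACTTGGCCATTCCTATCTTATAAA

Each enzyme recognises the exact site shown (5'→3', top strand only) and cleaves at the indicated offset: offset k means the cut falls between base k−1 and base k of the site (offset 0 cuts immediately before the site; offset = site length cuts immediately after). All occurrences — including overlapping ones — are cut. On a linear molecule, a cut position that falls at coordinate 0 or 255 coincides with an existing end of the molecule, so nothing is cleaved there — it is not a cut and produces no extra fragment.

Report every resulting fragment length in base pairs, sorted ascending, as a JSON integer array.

[27,72,156]

Per-enzyme occurrences:
  HnxIII (CCCTCTAC, off=2): no sites
  PtaIII (CCTAAG, off=2): no sites
  FykIV (TACC, off=3): starts [96] → cuts [99]
  LmaIV (GCAAA, off=0): starts [27] → cuts [27]
  IvoV (ACTAC, off=2): no sites

All cut coordinates (distinct, sorted): [27, 99]

Fragment lengths:
  [0,27): 27 bp
  [27,99): 72 bp
  [99,255): 156 bp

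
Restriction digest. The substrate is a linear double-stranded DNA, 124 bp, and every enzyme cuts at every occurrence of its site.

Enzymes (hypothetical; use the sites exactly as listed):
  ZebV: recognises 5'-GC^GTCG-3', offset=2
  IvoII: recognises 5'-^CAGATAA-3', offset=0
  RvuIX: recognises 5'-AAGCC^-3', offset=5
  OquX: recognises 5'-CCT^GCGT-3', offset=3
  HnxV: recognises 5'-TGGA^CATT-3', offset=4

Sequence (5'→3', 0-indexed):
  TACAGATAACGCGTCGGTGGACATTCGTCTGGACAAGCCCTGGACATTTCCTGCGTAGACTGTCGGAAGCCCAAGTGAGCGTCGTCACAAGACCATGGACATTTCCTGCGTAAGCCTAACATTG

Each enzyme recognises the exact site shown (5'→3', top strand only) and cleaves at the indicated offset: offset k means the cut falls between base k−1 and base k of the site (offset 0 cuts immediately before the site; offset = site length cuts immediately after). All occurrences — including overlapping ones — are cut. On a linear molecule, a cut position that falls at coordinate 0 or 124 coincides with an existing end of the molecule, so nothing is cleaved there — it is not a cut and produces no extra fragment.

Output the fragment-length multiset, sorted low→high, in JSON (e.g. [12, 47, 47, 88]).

Site scan:
  ZebV (GCGTCG, off=2): starts [10, 78] → cuts [12, 80]
  IvoII (CAGATAA, off=0): starts [2] → cuts [2]
  RvuIX (AAGCC, off=5): starts [34, 66, 111] → cuts [39, 71, 116]
  OquX (CCTGCGT, off=3): starts [49, 104] → cuts [52, 107]
  HnxV (TGGACATT, off=4): starts [17, 40, 95] → cuts [21, 44, 99]

All cut coordinates (distinct, sorted): [2, 12, 21, 39, 44, 52, 71, 80, 99, 107, 116]

Fragments:
  [0,2): 2 bp
  [2,12): 10 bp
  [12,21): 9 bp
  [21,39): 18 bp
  [39,44): 5 bp
  [44,52): 8 bp
  [52,71): 19 bp
  [71,80): 9 bp
  [80,99): 19 bp
  [99,107): 8 bp
  [107,116): 9 bp
  [116,124): 8 bp

[2,5,8,8,8,9,9,9,10,18,19,19]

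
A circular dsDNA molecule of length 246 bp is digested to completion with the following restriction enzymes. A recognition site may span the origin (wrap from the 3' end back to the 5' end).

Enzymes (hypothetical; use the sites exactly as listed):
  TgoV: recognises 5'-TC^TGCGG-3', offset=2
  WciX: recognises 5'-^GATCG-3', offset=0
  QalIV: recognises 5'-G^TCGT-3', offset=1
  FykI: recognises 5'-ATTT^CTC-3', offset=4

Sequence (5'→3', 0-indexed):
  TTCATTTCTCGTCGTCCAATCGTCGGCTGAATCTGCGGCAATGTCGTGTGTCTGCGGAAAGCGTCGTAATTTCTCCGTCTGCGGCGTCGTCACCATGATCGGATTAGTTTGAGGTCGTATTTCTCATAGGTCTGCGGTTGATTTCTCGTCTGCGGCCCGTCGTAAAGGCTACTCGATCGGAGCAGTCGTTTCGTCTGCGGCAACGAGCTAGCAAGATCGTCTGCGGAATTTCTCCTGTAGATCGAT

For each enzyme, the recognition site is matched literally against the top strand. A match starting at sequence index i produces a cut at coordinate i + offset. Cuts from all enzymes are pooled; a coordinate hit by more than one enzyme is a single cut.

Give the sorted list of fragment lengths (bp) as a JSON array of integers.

[4,6,7,7,7,8,8,9,9,9,10,10,10,10,10,11,11,12,14,15,18,19,22]

Scan for sites:
  TgoV (TCTGCGG, off=2): starts [31, 50, 77, 130, 148, 193, 219] → cuts [33, 52, 79, 132, 150, 195, 221]
  WciX (GATCG, off=0): starts [96, 174, 214, 239] → cuts [96, 174, 214, 239]
  QalIV (GTCGT, off=1): starts [10, 42, 62, 85, 113, 158, 184] → cuts [11, 43, 63, 86, 114, 159, 185]
  FykI (ATTTCTC, off=4): starts [3, 68, 118, 140, 227] → cuts [7, 72, 122, 144, 231]

Pooled cuts: [7, 11, 33, 43, 52, 63, 72, 79, 86, 96, 114, 122, 132, 144, 150, 159, 174, 185, 195, 214, 221, 231, 239]

Fragments:
  7→11: 4 bp
  11→33: 22 bp
  33→43: 10 bp
  43→52: 9 bp
  52→63: 11 bp
  63→72: 9 bp
  72→79: 7 bp
  79→86: 7 bp
  86→96: 10 bp
  96→114: 18 bp
  114→122: 8 bp
  122→132: 10 bp
  132→144: 12 bp
  144→150: 6 bp
  150→159: 9 bp
  159→174: 15 bp
  174→185: 11 bp
  185→195: 10 bp
  195→214: 19 bp
  214→221: 7 bp
  221→231: 10 bp
  231→239: 8 bp
  239→7 (wrap): 246-239+7 = 14 bp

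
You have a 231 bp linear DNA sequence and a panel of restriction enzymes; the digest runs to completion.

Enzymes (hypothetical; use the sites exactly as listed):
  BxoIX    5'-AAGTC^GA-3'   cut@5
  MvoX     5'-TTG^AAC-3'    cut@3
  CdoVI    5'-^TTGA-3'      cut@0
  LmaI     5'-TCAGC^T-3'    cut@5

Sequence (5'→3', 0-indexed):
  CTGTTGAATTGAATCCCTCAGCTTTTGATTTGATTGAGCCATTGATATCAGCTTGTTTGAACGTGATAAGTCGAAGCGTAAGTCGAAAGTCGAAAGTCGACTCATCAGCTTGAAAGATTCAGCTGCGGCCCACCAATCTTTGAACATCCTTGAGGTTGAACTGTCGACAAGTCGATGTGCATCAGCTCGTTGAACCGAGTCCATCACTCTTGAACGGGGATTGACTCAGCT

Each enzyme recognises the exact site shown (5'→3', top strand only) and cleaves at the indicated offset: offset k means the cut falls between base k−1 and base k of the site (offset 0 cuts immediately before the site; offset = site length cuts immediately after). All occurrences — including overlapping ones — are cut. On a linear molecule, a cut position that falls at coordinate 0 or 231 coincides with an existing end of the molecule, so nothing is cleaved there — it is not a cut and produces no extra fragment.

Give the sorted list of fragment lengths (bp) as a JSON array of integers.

Scan for sites:
  BxoIX (AAGTCGA, off=5): starts [67, 79, 86, 93, 168] → cuts [72, 84, 91, 98, 173]
  MvoX (TTGAAC, off=3): starts [56, 139, 155, 189, 209] → cuts [59, 142, 158, 192, 212]
  CdoVI (TTGA, off=0): starts [3, 8, 24, 29, 33, 41, 56, 109, 139, 149, 155, 189, 209, 220] → cuts [3, 8, 24, 29, 33, 41, 56, 109, 139, 149, 155, 189, 209, 220]
  LmaI (TCAGCT, off=5): starts [17, 47, 104, 118, 181, 225] → cuts [22, 52, 109, 123, 186, 230]

All cut coordinates (distinct, sorted): [3, 8, 22, 24, 29, 33, 41, 52, 56, 59, 72, 84, 91, 98, 109, 123, 139, 142, 149, 155, 158, 173, 186, 189, 192, 209, 212, 220, 230]

Fragments:
  [0,3): 3 bp
  [3,8): 5 bp
  [8,22): 14 bp
  [22,24): 2 bp
  [24,29): 5 bp
  [29,33): 4 bp
  [33,41): 8 bp
  [41,52): 11 bp
  [52,56): 4 bp
  [56,59): 3 bp
  [59,72): 13 bp
  [72,84): 12 bp
  [84,91): 7 bp
  [91,98): 7 bp
  [98,109): 11 bp
  [109,123): 14 bp
  [123,139): 16 bp
  [139,142): 3 bp
  [142,149): 7 bp
  [149,155): 6 bp
  [155,158): 3 bp
  [158,173): 15 bp
  [173,186): 13 bp
  [186,189): 3 bp
  [189,192): 3 bp
  [192,209): 17 bp
  [209,212): 3 bp
  [212,220): 8 bp
  [220,230): 10 bp
  [230,231): 1 bp

[1,2,3,3,3,3,3,3,3,4,4,5,5,6,7,7,7,8,8,10,11,11,12,13,13,14,14,15,16,17]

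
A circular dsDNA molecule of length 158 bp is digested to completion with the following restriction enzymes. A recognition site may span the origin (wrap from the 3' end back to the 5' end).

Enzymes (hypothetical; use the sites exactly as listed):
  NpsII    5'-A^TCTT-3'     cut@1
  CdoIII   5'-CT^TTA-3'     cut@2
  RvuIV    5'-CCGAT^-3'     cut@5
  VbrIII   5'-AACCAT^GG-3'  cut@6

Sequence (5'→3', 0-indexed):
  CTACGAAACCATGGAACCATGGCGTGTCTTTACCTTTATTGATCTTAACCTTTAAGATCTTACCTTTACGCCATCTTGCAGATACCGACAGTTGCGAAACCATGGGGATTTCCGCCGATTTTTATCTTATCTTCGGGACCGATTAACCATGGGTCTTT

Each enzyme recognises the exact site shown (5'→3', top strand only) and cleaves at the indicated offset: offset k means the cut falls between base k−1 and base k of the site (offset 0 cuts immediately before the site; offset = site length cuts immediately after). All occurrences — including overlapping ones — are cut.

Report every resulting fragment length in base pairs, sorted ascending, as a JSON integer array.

Scan for sites:
  NpsII (ATCTT, off=1): starts [41, 56, 72, 123, 128] → cuts [42, 57, 73, 124, 129]
  CdoIII (CTTTA, off=2): starts [27, 33, 49, 63] → cuts [29, 35, 51, 65]
  RvuIV (CCGAT, off=5): starts [114, 138] → cuts [119, 143]
  VbrIII (AACCATGG, off=6): starts [6, 14, 97, 144] → cuts [12, 20, 103, 150]

All cut coordinates (distinct, sorted): [12, 20, 29, 35, 42, 51, 57, 65, 73, 103, 119, 124, 129, 143, 150]

Fragments:
  12→20: 8 bp
  20→29: 9 bp
  29→35: 6 bp
  35→42: 7 bp
  42→51: 9 bp
  51→57: 6 bp
  57→65: 8 bp
  65→73: 8 bp
  73→103: 30 bp
  103→119: 16 bp
  119→124: 5 bp
  124→129: 5 bp
  129→143: 14 bp
  143→150: 7 bp
  150→12 (wrap): 158-150+12 = 20 bp

[5,5,6,6,7,7,8,8,8,9,9,14,16,20,30]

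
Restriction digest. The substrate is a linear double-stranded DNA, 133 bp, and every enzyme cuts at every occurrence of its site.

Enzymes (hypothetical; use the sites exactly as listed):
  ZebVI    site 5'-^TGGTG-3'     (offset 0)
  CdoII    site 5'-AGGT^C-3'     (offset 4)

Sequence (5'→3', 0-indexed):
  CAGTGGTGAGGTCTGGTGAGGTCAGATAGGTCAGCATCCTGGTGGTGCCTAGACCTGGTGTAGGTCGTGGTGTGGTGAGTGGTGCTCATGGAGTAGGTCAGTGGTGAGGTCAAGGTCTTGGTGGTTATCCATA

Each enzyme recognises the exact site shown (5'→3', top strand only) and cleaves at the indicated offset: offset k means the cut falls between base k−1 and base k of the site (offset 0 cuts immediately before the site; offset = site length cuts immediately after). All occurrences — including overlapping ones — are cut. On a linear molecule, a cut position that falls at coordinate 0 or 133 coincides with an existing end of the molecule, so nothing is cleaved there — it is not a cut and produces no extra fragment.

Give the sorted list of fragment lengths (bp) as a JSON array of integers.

[1,2,2,3,3,3,5,6,7,8,9,9,9,9,10,13,15,19]

Scan for sites:
  ZebVI TGGTG/0: at [3, 13, 39, 42, 55, 67, 72, 79, 101, 118] ⇒ [3, 13, 39, 42, 55, 67, 72, 79, 101, 118]
  CdoII AGGTC/4: at [8, 18, 27, 61, 94, 106, 112] ⇒ [12, 22, 31, 65, 98, 110, 116]

Pooled cuts: [3, 12, 13, 22, 31, 39, 42, 55, 65, 67, 72, 79, 98, 101, 110, 116, 118]

Fragments:
  [0,3): 3 bp
  [3,12): 9 bp
  [12,13): 1 bp
  [13,22): 9 bp
  [22,31): 9 bp
  [31,39): 8 bp
  [39,42): 3 bp
  [42,55): 13 bp
  [55,65): 10 bp
  [65,67): 2 bp
  [67,72): 5 bp
  [72,79): 7 bp
  [79,98): 19 bp
  [98,101): 3 bp
  [101,110): 9 bp
  [110,116): 6 bp
  [116,118): 2 bp
  [118,133): 15 bp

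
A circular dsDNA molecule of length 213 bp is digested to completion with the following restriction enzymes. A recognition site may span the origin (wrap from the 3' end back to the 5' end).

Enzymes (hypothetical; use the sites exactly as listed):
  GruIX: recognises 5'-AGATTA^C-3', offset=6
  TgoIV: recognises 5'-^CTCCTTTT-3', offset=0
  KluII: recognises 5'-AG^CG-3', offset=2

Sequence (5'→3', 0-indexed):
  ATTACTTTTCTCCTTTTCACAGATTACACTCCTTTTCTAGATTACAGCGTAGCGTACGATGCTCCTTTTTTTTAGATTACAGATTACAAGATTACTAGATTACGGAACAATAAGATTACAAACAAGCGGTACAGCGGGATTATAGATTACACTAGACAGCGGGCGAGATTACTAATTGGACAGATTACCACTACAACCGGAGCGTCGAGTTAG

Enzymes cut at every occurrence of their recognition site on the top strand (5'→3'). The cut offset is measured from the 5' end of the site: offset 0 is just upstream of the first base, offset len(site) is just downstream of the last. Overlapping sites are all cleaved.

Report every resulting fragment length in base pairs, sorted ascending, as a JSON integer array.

Per-enzyme occurrences:
  GruIX (AGATTAC, off=6): starts [20, 38, 73, 80, 88, 96, 112, 143, 165, 181, 211] → cuts [4, 26, 44, 79, 86, 94, 102, 118, 149, 171, 187]
  TgoIV (CTCCTTTT, off=0): starts [9, 28, 61] → cuts [9, 28, 61]
  KluII (AGCG, off=2): starts [45, 50, 124, 132, 157, 200] → cuts [47, 52, 126, 134, 159, 202]

Pooled cuts: [4, 9, 26, 28, 44, 47, 52, 61, 79, 86, 94, 102, 118, 126, 134, 149, 159, 171, 187, 202]

Fragment lengths:
  4→9: 5 bp
  9→26: 17 bp
  26→28: 2 bp
  28→44: 16 bp
  44→47: 3 bp
  47→52: 5 bp
  52→61: 9 bp
  61→79: 18 bp
  79→86: 7 bp
  86→94: 8 bp
  94→102: 8 bp
  102→118: 16 bp
  118→126: 8 bp
  126→134: 8 bp
  134→149: 15 bp
  149→159: 10 bp
  159→171: 12 bp
  171→187: 16 bp
  187→202: 15 bp
  202→4 (wrap): 213-202+4 = 15 bp

[2,3,5,5,7,8,8,8,8,9,10,12,15,15,15,16,16,16,17,18]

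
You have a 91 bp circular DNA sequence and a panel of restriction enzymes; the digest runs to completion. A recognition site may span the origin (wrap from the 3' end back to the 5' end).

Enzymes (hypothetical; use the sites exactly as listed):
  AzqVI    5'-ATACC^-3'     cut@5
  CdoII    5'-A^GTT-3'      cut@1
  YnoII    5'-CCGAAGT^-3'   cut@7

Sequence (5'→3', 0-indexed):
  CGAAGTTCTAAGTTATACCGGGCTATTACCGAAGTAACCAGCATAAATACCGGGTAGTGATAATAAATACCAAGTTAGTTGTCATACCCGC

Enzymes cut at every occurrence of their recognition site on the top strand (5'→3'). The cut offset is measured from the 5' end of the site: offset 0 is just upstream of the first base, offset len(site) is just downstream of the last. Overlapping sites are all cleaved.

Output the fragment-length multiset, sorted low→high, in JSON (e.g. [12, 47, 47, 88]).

[2,2,4,5,7,8,11,16,16,20]

Scan for sites:
  AzqVI (ATACC, off=5): starts [14, 46, 66, 83] → cuts [19, 51, 71, 88]
  CdoII (AGTT, off=1): starts [3, 10, 72, 76] → cuts [4, 11, 73, 77]
  YnoII (CCGAAGT, off=7): starts [28, 90] → cuts [6, 35]

All cut coordinates (distinct, sorted): [4, 6, 11, 19, 35, 51, 71, 73, 77, 88]

Fragment lengths:
  4→6: 2 bp
  6→11: 5 bp
  11→19: 8 bp
  19→35: 16 bp
  35→51: 16 bp
  51→71: 20 bp
  71→73: 2 bp
  73→77: 4 bp
  77→88: 11 bp
  88→4 (wrap): 91-88+4 = 7 bp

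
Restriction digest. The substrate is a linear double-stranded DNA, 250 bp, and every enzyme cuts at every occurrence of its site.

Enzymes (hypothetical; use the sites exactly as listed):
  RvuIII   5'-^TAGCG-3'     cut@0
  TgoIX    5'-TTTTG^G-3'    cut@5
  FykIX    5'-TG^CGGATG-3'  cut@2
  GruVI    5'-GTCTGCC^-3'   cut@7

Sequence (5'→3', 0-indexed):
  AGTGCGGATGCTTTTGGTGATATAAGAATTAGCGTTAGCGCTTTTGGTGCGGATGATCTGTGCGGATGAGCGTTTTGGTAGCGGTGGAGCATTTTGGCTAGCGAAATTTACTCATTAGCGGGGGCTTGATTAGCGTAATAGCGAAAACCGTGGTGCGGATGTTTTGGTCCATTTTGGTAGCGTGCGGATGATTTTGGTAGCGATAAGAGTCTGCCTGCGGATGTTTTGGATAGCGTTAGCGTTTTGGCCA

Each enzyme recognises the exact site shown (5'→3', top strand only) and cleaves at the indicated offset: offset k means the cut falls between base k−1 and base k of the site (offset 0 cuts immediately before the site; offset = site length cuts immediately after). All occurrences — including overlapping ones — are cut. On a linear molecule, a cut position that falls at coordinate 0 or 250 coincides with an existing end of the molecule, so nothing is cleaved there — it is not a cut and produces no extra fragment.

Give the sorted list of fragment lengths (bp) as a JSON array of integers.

[1,1,1,2,2,2,3,4,4,6,6,7,8,10,10,11,11,11,12,12,13,13,15,15,17,17,18,18]

Site scan:
  RvuIII (TAGCG, off=0): starts [29, 35, 78, 98, 115, 130, 138, 177, 197, 230, 236] → cuts [29, 35, 78, 98, 115, 130, 138, 177, 197, 230, 236]
  TgoIX (TTTTGG, off=5): starts [11, 41, 72, 91, 161, 171, 191, 223, 241] → cuts [16, 46, 77, 96, 166, 176, 196, 228, 246]
  FykIX (TGCGGATG, off=2): starts [2, 47, 60, 153, 182, 215] → cuts [4, 49, 62, 155, 184, 217]
  GruVI (GTCTGCC, off=7): starts [208] → cuts [215]

All cut coordinates (distinct, sorted): [4, 16, 29, 35, 46, 49, 62, 77, 78, 96, 98, 115, 130, 138, 155, 166, 176, 177, 184, 196, 197, 215, 217, 228, 230, 236, 246]

Fragment lengths:
  [0,4): 4 bp
  [4,16): 12 bp
  [16,29): 13 bp
  [29,35): 6 bp
  [35,46): 11 bp
  [46,49): 3 bp
  [49,62): 13 bp
  [62,77): 15 bp
  [77,78): 1 bp
  [78,96): 18 bp
  [96,98): 2 bp
  [98,115): 17 bp
  [115,130): 15 bp
  [130,138): 8 bp
  [138,155): 17 bp
  [155,166): 11 bp
  [166,176): 10 bp
  [176,177): 1 bp
  [177,184): 7 bp
  [184,196): 12 bp
  [196,197): 1 bp
  [197,215): 18 bp
  [215,217): 2 bp
  [217,228): 11 bp
  [228,230): 2 bp
  [230,236): 6 bp
  [236,246): 10 bp
  [246,250): 4 bp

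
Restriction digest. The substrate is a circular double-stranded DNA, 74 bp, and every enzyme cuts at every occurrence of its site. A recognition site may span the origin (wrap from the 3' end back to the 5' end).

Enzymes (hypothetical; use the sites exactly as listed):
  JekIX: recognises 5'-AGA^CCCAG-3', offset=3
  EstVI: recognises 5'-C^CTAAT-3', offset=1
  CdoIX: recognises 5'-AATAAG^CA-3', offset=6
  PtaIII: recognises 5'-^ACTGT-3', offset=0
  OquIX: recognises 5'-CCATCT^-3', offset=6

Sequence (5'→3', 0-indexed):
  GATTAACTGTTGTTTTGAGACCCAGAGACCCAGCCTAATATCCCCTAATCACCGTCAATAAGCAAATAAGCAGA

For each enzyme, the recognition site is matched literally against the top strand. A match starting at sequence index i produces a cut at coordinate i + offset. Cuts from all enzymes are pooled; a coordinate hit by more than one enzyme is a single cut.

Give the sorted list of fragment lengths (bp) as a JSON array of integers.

Site scan:
  JekIX AGACCCAG/3: at [17, 25] ⇒ [20, 28]
  EstVI CCTAAT/1: at [33, 43] ⇒ [34, 44]
  CdoIX AATAAGCA/6: at [56, 64] ⇒ [62, 70]
  PtaIII ACTGT/0: at [5] ⇒ [5]
  OquIX (CCATCT, off=6): no sites

Pooled cuts: [5, 20, 28, 34, 44, 62, 70]

Fragment lengths:
  5→20: 15 bp
  20→28: 8 bp
  28→34: 6 bp
  34→44: 10 bp
  44→62: 18 bp
  62→70: 8 bp
  70→5 (wrap): 74-70+5 = 9 bp

[6,8,8,9,10,15,18]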